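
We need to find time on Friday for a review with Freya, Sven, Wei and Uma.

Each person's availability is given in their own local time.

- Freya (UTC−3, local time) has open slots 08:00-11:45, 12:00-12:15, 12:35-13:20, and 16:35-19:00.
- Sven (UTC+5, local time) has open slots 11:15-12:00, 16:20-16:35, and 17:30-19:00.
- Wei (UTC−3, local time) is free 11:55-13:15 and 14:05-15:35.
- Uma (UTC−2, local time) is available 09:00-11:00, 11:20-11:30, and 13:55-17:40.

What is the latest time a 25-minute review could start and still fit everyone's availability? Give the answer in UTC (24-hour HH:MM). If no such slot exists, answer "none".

none

Freya → UTC: 11:00–14:45, 15:00–15:15, 15:35–16:20, 19:35–22:00.
Sven → UTC: 06:15–07:00, 11:20–11:35, 12:30–14:00.
Wei → UTC: 14:55–16:15, 17:05–18:35.
Uma → UTC: 11:00–13:00, 13:20–13:30, 15:55–19:40.
Freya ∩ Sven: 11:20–11:35, 12:30–14:00.
Freya ∩ Sven ∩ Wei: (none).
Freya ∩ Sven ∩ Wei ∩ Uma: (none).
Windows ≥ 25 min: (none).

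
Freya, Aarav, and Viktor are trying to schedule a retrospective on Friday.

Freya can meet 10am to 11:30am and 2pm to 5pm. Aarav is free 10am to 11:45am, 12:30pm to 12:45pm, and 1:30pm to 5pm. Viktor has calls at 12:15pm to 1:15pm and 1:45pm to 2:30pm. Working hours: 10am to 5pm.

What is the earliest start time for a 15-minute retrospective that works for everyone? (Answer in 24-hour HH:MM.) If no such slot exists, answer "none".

Viktor free within 10:00–17:00: 10:00–12:15, 13:15–13:45, 14:30–17:00.
Freya ∩ Aarav: 10:00–11:30, 14:00–17:00.
Freya ∩ Aarav ∩ Viktor: 10:00–11:30, 14:30–17:00.
Windows ≥ 15 min: 10:00–11:30, 14:30–17:00.
Earliest such window starts at 10:00.

10:00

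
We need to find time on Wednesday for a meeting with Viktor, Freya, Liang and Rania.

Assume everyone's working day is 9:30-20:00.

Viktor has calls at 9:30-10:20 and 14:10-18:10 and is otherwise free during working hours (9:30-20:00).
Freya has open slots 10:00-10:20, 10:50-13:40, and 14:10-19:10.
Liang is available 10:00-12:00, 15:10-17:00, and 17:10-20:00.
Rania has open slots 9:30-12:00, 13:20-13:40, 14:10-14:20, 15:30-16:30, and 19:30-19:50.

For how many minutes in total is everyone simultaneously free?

70 minutes

Viktor free within 09:30–20:00: 10:20–14:10, 18:10–20:00.
Viktor ∩ Freya: 10:50–13:40, 18:10–19:10.
Viktor ∩ Freya ∩ Liang: 10:50–12:00, 18:10–19:10.
Viktor ∩ Freya ∩ Liang ∩ Rania: 10:50–12:00.
Total common minutes: 70.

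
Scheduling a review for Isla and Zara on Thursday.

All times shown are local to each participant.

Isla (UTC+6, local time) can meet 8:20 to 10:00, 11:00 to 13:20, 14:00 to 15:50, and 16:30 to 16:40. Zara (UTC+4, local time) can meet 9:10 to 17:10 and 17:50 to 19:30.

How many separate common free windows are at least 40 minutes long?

2

Isla → UTC: 02:20–04:00, 05:00–07:20, 08:00–09:50, 10:30–10:40.
Zara → UTC: 05:10–13:10, 13:50–15:30.
Isla ∩ Zara: 05:10–07:20, 08:00–09:50, 10:30–10:40.
Windows ≥ 40 min: 05:10–07:20, 08:00–09:50.
That's 2 windows.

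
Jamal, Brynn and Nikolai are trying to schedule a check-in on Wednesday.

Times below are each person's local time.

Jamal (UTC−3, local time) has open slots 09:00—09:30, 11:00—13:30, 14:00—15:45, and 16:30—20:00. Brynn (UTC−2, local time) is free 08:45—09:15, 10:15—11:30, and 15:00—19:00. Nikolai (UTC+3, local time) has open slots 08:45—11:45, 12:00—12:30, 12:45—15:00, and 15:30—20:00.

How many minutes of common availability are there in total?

0 minutes

Jamal → UTC: 12:00–12:30, 14:00–16:30, 17:00–18:45, 19:30–23:00.
Brynn → UTC: 10:45–11:15, 12:15–13:30, 17:00–21:00.
Nikolai → UTC: 05:45–08:45, 09:00–09:30, 09:45–12:00, 12:30–17:00.
Jamal ∩ Brynn: 12:15–12:30, 17:00–18:45, 19:30–21:00.
Jamal ∩ Brynn ∩ Nikolai: (none).
Total common minutes: 0.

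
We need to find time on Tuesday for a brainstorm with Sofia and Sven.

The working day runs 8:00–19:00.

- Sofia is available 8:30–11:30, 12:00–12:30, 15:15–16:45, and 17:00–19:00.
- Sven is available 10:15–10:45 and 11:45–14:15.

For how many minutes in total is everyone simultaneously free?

60 minutes

Sofia ∩ Sven: 10:15–10:45, 12:00–12:30.
Total common minutes: 30 + 30 = 60.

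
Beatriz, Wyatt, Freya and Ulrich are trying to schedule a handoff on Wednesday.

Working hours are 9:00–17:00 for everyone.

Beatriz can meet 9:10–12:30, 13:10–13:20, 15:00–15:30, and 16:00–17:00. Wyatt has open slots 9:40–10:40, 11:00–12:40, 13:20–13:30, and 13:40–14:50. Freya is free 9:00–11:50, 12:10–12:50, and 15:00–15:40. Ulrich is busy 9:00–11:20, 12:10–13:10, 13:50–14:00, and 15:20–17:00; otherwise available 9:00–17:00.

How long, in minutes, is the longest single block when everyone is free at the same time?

Ulrich free within 09:00–17:00: 11:20–12:10, 13:10–13:50, 14:00–15:20.
Beatriz ∩ Wyatt: 09:40–10:40, 11:00–12:30.
Beatriz ∩ Wyatt ∩ Freya: 09:40–10:40, 11:00–11:50, 12:10–12:30.
Beatriz ∩ Wyatt ∩ Freya ∩ Ulrich: 11:20–11:50.
Single common window of 30 minutes.

30 minutes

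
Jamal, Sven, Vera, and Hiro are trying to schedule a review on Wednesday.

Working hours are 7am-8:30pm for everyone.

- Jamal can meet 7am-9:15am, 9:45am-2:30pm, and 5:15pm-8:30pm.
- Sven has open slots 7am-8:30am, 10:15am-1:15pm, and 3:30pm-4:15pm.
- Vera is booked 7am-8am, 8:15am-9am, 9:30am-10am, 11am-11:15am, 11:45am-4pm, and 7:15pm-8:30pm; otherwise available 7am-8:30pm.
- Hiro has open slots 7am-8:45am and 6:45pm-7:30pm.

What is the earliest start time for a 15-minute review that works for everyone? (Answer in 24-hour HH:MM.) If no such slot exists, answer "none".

Vera free within 07:00–20:30: 08:00–08:15, 09:00–09:30, 10:00–11:00, 11:15–11:45, 16:00–19:15.
Jamal ∩ Sven: 07:00–08:30, 10:15–13:15.
Jamal ∩ Sven ∩ Vera: 08:00–08:15, 10:15–11:00, 11:15–11:45.
Jamal ∩ Sven ∩ Vera ∩ Hiro: 08:00–08:15.
Windows ≥ 15 min: 08:00–08:15.
Earliest such window starts at 08:00.

08:00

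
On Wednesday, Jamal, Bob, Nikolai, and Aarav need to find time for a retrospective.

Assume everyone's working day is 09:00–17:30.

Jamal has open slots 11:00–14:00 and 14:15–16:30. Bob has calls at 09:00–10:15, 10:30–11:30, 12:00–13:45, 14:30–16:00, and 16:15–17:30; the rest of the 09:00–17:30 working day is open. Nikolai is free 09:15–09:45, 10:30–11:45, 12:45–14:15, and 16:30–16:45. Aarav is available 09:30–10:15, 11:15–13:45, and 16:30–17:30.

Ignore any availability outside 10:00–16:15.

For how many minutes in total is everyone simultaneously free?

15 minutes

Bob free within 09:00–17:30: 10:15–10:30, 11:30–12:00, 13:45–14:30, 16:00–16:15.
Jamal ∩ Bob: 11:30–12:00, 13:45–14:00, 14:15–14:30, 16:00–16:15.
Jamal ∩ Bob ∩ Nikolai: 11:30–11:45, 13:45–14:00.
Jamal ∩ Bob ∩ Nikolai ∩ Aarav: 11:30–11:45.
Restricted to 10:00–16:15: 11:30–11:45.
Total common minutes: 15.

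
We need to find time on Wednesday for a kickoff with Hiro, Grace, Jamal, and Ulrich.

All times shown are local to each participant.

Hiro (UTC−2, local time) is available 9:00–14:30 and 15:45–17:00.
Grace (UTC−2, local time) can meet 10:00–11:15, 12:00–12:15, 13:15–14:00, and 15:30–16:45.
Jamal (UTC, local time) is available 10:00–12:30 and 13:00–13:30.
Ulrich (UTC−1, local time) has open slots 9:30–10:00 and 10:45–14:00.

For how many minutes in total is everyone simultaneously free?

45 minutes

Hiro → UTC: 11:00–16:30, 17:45–19:00.
Grace → UTC: 12:00–13:15, 14:00–14:15, 15:15–16:00, 17:30–18:45.
Jamal → UTC: 10:00–12:30, 13:00–13:30.
Ulrich → UTC: 10:30–11:00, 11:45–15:00.
Hiro ∩ Grace: 12:00–13:15, 14:00–14:15, 15:15–16:00, 17:45–18:45.
Hiro ∩ Grace ∩ Jamal: 12:00–12:30, 13:00–13:15.
Hiro ∩ Grace ∩ Jamal ∩ Ulrich: 12:00–12:30, 13:00–13:15.
Total common minutes: 30 + 15 = 45.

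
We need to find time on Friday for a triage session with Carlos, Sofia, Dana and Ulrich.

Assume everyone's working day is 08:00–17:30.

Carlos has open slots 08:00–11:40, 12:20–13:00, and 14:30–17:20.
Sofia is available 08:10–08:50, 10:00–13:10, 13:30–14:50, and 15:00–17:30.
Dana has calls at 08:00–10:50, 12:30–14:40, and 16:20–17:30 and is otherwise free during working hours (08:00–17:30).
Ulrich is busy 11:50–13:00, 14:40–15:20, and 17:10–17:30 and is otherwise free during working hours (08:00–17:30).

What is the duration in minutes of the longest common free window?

Dana free within 08:00–17:30: 10:50–12:30, 14:40–16:20.
Ulrich free within 08:00–17:30: 08:00–11:50, 13:00–14:40, 15:20–17:10.
Carlos ∩ Sofia: 08:10–08:50, 10:00–11:40, 12:20–13:00, 14:30–14:50, 15:00–17:20.
Carlos ∩ Sofia ∩ Dana: 10:50–11:40, 12:20–12:30, 14:40–14:50, 15:00–16:20.
Carlos ∩ Sofia ∩ Dana ∩ Ulrich: 10:50–11:40, 15:20–16:20.
Common window lengths: 50, 60 min; longest is 60.

60 minutes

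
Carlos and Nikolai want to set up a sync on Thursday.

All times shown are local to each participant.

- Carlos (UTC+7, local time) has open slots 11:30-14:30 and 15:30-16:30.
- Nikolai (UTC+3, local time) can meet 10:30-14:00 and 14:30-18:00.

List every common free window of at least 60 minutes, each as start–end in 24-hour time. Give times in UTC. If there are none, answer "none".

Carlos → UTC: 04:30–07:30, 08:30–09:30.
Nikolai → UTC: 07:30–11:00, 11:30–15:00.
Carlos ∩ Nikolai: 08:30–09:30.
Windows ≥ 60 min: 08:30–09:30.

08:30–09:30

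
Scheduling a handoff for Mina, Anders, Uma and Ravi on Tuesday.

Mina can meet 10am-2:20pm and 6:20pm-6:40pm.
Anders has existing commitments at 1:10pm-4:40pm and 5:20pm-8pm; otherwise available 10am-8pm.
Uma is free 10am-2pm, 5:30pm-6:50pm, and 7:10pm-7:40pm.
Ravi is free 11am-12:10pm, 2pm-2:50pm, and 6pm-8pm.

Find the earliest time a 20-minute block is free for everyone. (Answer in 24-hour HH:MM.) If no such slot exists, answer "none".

Anders free within 10:00–20:00: 10:00–13:10, 16:40–17:20.
Mina ∩ Anders: 10:00–13:10.
Mina ∩ Anders ∩ Uma: 10:00–13:10.
Mina ∩ Anders ∩ Uma ∩ Ravi: 11:00–12:10.
Windows ≥ 20 min: 11:00–12:10.
Earliest such window starts at 11:00.

11:00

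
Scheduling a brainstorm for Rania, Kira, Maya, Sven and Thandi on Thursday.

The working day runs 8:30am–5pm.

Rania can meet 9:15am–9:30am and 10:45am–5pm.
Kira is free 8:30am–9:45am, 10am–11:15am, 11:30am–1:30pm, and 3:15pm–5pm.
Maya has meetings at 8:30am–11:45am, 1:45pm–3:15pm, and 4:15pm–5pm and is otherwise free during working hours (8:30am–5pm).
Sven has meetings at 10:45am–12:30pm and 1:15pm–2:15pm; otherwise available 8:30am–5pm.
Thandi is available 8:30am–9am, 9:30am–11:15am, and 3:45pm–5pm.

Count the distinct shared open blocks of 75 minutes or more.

0

Maya free within 08:30–17:00: 11:45–13:45, 15:15–16:15.
Sven free within 08:30–17:00: 08:30–10:45, 12:30–13:15, 14:15–17:00.
Rania ∩ Kira: 09:15–09:30, 10:45–11:15, 11:30–13:30, 15:15–17:00.
Rania ∩ Kira ∩ Maya: 11:45–13:30, 15:15–16:15.
Rania ∩ Kira ∩ Maya ∩ Sven: 12:30–13:15, 15:15–16:15.
Rania ∩ Kira ∩ Maya ∩ Sven ∩ Thandi: 15:45–16:15.
Windows ≥ 75 min: (none).
That's 0 windows.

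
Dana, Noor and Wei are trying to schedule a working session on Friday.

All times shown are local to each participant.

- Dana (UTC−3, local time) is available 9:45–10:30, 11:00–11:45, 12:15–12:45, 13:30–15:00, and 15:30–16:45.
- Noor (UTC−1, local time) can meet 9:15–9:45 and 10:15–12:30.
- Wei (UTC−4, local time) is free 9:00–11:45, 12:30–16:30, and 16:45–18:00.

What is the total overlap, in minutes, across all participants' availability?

Dana → UTC: 12:45–13:30, 14:00–14:45, 15:15–15:45, 16:30–18:00, 18:30–19:45.
Noor → UTC: 10:15–10:45, 11:15–13:30.
Wei → UTC: 13:00–15:45, 16:30–20:30, 20:45–22:00.
Dana ∩ Noor: 12:45–13:30.
Dana ∩ Noor ∩ Wei: 13:00–13:30.
Total common minutes: 30.

30 minutes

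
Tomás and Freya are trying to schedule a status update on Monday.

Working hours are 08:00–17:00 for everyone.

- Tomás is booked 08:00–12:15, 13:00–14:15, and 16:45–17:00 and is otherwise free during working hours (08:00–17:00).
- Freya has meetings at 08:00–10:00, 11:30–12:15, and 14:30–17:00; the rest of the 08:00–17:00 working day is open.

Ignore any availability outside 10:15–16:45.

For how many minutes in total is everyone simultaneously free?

Tomás free within 08:00–17:00: 12:15–13:00, 14:15–16:45.
Freya free within 08:00–17:00: 10:00–11:30, 12:15–14:30.
Tomás ∩ Freya: 12:15–13:00, 14:15–14:30.
Restricted to 10:15–16:45: 12:15–13:00, 14:15–14:30.
Total common minutes: 45 + 15 = 60.

60 minutes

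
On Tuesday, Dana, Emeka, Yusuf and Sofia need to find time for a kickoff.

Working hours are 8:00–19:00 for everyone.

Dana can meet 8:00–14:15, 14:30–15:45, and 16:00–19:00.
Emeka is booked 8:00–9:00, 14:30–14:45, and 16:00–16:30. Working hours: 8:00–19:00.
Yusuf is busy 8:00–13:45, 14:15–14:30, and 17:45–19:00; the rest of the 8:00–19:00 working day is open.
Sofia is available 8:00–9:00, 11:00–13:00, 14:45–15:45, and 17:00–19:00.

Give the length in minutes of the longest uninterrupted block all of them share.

Emeka free within 08:00–19:00: 09:00–14:30, 14:45–16:00, 16:30–19:00.
Yusuf free within 08:00–19:00: 13:45–14:15, 14:30–17:45.
Dana ∩ Emeka: 09:00–14:15, 14:45–15:45, 16:30–19:00.
Dana ∩ Emeka ∩ Yusuf: 13:45–14:15, 14:45–15:45, 16:30–17:45.
Dana ∩ Emeka ∩ Yusuf ∩ Sofia: 14:45–15:45, 17:00–17:45.
Common window lengths: 60, 45 min; longest is 60.

60 minutes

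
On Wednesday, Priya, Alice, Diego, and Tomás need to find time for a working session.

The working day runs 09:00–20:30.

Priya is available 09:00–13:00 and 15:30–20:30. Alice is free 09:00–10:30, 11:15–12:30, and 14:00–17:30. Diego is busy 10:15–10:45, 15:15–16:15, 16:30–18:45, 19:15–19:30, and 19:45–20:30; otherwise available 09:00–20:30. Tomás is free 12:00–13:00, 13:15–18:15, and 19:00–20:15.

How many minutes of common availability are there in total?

45 minutes

Diego free within 09:00–20:30: 09:00–10:15, 10:45–15:15, 16:15–16:30, 18:45–19:15, 19:30–19:45.
Priya ∩ Alice: 09:00–10:30, 11:15–12:30, 15:30–17:30.
Priya ∩ Alice ∩ Diego: 09:00–10:15, 11:15–12:30, 16:15–16:30.
Priya ∩ Alice ∩ Diego ∩ Tomás: 12:00–12:30, 16:15–16:30.
Total common minutes: 30 + 15 = 45.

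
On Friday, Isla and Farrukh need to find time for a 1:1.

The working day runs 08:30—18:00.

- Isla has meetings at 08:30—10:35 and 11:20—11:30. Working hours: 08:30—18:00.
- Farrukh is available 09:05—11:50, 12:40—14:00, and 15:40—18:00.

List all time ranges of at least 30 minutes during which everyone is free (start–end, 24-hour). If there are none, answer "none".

10:35–11:20, 12:40–14:00, 15:40–18:00

Isla free within 08:30–18:00: 10:35–11:20, 11:30–18:00.
Isla ∩ Farrukh: 10:35–11:20, 11:30–11:50, 12:40–14:00, 15:40–18:00.
Windows ≥ 30 min: 10:35–11:20, 12:40–14:00, 15:40–18:00.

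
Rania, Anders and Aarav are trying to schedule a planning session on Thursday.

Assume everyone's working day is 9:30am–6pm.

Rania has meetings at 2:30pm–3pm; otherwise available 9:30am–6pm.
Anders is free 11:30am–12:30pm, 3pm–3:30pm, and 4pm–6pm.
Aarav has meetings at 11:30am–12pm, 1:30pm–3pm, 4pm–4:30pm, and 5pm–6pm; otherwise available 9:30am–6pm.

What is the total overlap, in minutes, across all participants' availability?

90 minutes

Rania free within 09:30–18:00: 09:30–14:30, 15:00–18:00.
Aarav free within 09:30–18:00: 09:30–11:30, 12:00–13:30, 15:00–16:00, 16:30–17:00.
Rania ∩ Anders: 11:30–12:30, 15:00–15:30, 16:00–18:00.
Rania ∩ Anders ∩ Aarav: 12:00–12:30, 15:00–15:30, 16:30–17:00.
Total common minutes: 30 + 30 + 30 = 90.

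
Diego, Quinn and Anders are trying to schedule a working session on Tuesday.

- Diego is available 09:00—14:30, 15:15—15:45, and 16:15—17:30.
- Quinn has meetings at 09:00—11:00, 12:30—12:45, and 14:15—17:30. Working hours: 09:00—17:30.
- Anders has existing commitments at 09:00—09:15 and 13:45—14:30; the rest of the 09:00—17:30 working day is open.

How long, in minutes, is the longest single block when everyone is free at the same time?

Quinn free within 09:00–17:30: 11:00–12:30, 12:45–14:15.
Anders free within 09:00–17:30: 09:15–13:45, 14:30–17:30.
Diego ∩ Quinn: 11:00–12:30, 12:45–14:15.
Diego ∩ Quinn ∩ Anders: 11:00–12:30, 12:45–13:45.
Common window lengths: 90, 60 min; longest is 90.

90 minutes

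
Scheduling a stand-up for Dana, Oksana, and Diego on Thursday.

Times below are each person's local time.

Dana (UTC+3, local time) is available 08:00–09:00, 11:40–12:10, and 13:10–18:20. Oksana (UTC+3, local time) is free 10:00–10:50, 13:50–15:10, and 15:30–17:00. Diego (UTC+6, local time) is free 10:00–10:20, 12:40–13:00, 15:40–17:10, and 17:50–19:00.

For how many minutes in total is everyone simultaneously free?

Dana → UTC: 05:00–06:00, 08:40–09:10, 10:10–15:20.
Oksana → UTC: 07:00–07:50, 10:50–12:10, 12:30–14:00.
Diego → UTC: 04:00–04:20, 06:40–07:00, 09:40–11:10, 11:50–13:00.
Dana ∩ Oksana: 10:50–12:10, 12:30–14:00.
Dana ∩ Oksana ∩ Diego: 10:50–11:10, 11:50–12:10, 12:30–13:00.
Total common minutes: 20 + 20 + 30 = 70.

70 minutes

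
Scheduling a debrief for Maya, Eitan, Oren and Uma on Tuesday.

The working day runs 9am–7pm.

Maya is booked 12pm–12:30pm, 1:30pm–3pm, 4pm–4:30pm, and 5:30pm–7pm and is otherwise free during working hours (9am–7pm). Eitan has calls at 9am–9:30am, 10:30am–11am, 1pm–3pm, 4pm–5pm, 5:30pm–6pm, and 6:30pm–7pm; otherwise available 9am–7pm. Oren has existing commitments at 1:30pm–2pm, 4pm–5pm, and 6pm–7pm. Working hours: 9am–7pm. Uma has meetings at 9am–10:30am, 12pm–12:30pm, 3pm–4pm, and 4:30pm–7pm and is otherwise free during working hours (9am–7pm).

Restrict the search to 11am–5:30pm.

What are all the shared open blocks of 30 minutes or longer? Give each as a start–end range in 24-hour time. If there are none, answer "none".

11:00–12:00, 12:30–13:00

Maya free within 09:00–19:00: 09:00–12:00, 12:30–13:30, 15:00–16:00, 16:30–17:30.
Eitan free within 09:00–19:00: 09:30–10:30, 11:00–13:00, 15:00–16:00, 17:00–17:30, 18:00–18:30.
Oren free within 09:00–19:00: 09:00–13:30, 14:00–16:00, 17:00–18:00.
Uma free within 09:00–19:00: 10:30–12:00, 12:30–15:00, 16:00–16:30.
Maya ∩ Eitan: 09:30–10:30, 11:00–12:00, 12:30–13:00, 15:00–16:00, 17:00–17:30.
Maya ∩ Eitan ∩ Oren: 09:30–10:30, 11:00–12:00, 12:30–13:00, 15:00–16:00, 17:00–17:30.
Maya ∩ Eitan ∩ Oren ∩ Uma: 11:00–12:00, 12:30–13:00.
Restricted to 11:00–17:30: 11:00–12:00, 12:30–13:00.
Windows ≥ 30 min: 11:00–12:00, 12:30–13:00.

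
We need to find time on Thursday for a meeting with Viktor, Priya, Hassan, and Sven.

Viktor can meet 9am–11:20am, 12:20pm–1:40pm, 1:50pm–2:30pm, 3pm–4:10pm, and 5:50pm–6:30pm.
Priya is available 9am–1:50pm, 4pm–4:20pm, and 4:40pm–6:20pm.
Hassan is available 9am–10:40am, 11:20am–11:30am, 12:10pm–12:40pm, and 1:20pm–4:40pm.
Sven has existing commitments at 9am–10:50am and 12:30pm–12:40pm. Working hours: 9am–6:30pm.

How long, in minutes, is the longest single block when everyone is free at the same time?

Sven free within 09:00–18:30: 10:50–12:30, 12:40–18:30.
Viktor ∩ Priya: 09:00–11:20, 12:20–13:40, 16:00–16:10, 17:50–18:20.
Viktor ∩ Priya ∩ Hassan: 09:00–10:40, 12:20–12:40, 13:20–13:40, 16:00–16:10.
Viktor ∩ Priya ∩ Hassan ∩ Sven: 12:20–12:30, 13:20–13:40, 16:00–16:10.
Common window lengths: 10, 20, 10 min; longest is 20.

20 minutes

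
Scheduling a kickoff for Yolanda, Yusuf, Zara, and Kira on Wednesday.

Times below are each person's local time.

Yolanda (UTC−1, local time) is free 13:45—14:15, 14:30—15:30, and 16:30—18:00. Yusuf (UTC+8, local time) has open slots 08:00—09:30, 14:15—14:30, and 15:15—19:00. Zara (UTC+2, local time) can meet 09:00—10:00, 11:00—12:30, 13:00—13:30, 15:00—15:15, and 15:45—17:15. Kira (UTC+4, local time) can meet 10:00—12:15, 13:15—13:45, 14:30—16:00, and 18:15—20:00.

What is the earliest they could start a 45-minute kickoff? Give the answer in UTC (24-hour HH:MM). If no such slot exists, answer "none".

none

Yolanda → UTC: 14:45–15:15, 15:30–16:30, 17:30–19:00.
Yusuf → UTC: 00:00–01:30, 06:15–06:30, 07:15–11:00.
Zara → UTC: 07:00–08:00, 09:00–10:30, 11:00–11:30, 13:00–13:15, 13:45–15:15.
Kira → UTC: 06:00–08:15, 09:15–09:45, 10:30–12:00, 14:15–16:00.
Yolanda ∩ Yusuf: (none).
Yolanda ∩ Yusuf ∩ Zara: (none).
Yolanda ∩ Yusuf ∩ Zara ∩ Kira: (none).
Windows ≥ 45 min: (none).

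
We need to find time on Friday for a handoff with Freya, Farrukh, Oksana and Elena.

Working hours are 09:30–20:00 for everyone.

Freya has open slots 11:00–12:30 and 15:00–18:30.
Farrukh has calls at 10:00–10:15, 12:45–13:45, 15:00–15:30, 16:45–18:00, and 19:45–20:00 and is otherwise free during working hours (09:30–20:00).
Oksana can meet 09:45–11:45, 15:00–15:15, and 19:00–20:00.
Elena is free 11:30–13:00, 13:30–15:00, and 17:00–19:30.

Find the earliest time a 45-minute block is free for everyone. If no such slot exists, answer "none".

none

Farrukh free within 09:30–20:00: 09:30–10:00, 10:15–12:45, 13:45–15:00, 15:30–16:45, 18:00–19:45.
Freya ∩ Farrukh: 11:00–12:30, 15:30–16:45, 18:00–18:30.
Freya ∩ Farrukh ∩ Oksana: 11:00–11:45.
Freya ∩ Farrukh ∩ Oksana ∩ Elena: 11:30–11:45.
Windows ≥ 45 min: (none).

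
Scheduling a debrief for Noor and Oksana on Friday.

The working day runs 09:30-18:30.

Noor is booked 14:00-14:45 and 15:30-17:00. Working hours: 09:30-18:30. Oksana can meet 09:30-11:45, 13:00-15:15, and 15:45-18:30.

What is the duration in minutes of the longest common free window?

Noor free within 09:30–18:30: 09:30–14:00, 14:45–15:30, 17:00–18:30.
Noor ∩ Oksana: 09:30–11:45, 13:00–14:00, 14:45–15:15, 17:00–18:30.
Common window lengths: 135, 60, 30, 90 min; longest is 135.

135 minutes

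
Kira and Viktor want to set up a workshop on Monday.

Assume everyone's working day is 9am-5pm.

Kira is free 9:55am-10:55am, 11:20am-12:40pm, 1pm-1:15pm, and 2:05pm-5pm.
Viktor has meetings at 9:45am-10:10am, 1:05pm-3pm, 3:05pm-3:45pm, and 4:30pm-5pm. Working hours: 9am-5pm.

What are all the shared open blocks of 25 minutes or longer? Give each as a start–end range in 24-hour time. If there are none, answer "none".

10:10–10:55, 11:20–12:40, 15:45–16:30

Viktor free within 09:00–17:00: 09:00–09:45, 10:10–13:05, 15:00–15:05, 15:45–16:30.
Kira ∩ Viktor: 10:10–10:55, 11:20–12:40, 13:00–13:05, 15:00–15:05, 15:45–16:30.
Windows ≥ 25 min: 10:10–10:55, 11:20–12:40, 15:45–16:30.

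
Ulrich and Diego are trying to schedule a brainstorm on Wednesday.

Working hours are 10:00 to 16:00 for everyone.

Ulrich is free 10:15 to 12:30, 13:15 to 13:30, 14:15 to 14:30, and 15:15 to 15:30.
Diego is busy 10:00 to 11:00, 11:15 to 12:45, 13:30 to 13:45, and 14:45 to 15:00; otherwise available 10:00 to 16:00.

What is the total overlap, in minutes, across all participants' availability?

60 minutes

Diego free within 10:00–16:00: 11:00–11:15, 12:45–13:30, 13:45–14:45, 15:00–16:00.
Ulrich ∩ Diego: 11:00–11:15, 13:15–13:30, 14:15–14:30, 15:15–15:30.
Total common minutes: 15 + 15 + 15 + 15 = 60.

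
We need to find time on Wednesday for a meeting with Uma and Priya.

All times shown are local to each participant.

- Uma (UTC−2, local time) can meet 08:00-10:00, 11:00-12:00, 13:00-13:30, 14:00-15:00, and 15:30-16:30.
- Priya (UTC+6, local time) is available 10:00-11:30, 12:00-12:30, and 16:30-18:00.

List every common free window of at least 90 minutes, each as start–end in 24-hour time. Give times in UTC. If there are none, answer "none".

Uma → UTC: 10:00–12:00, 13:00–14:00, 15:00–15:30, 16:00–17:00, 17:30–18:30.
Priya → UTC: 04:00–05:30, 06:00–06:30, 10:30–12:00.
Uma ∩ Priya: 10:30–12:00.
Windows ≥ 90 min: 10:30–12:00.

10:30–12:00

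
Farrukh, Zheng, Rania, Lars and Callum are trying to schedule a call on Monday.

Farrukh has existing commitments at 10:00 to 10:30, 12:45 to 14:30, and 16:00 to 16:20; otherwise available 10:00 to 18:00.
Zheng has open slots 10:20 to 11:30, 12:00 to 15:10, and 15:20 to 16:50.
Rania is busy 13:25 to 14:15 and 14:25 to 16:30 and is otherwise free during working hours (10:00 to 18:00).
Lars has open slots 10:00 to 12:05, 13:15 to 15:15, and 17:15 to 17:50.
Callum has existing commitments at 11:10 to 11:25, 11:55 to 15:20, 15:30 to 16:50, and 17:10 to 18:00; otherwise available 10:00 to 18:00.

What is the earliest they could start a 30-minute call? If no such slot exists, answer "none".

Farrukh free within 10:00–18:00: 10:30–12:45, 14:30–16:00, 16:20–18:00.
Rania free within 10:00–18:00: 10:00–13:25, 14:15–14:25, 16:30–18:00.
Callum free within 10:00–18:00: 10:00–11:10, 11:25–11:55, 15:20–15:30, 16:50–17:10.
Farrukh ∩ Zheng: 10:30–11:30, 12:00–12:45, 14:30–15:10, 15:20–16:00, 16:20–16:50.
Farrukh ∩ Zheng ∩ Rania: 10:30–11:30, 12:00–12:45, 16:30–16:50.
Farrukh ∩ Zheng ∩ Rania ∩ Lars: 10:30–11:30, 12:00–12:05.
Farrukh ∩ Zheng ∩ Rania ∩ Lars ∩ Callum: 10:30–11:10, 11:25–11:30.
Windows ≥ 30 min: 10:30–11:10.
Earliest such window starts at 10:30.

10:30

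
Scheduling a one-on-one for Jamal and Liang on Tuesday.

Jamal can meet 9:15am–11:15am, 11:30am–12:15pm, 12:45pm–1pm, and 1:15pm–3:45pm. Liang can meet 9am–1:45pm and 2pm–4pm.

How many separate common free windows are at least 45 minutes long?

Jamal ∩ Liang: 09:15–11:15, 11:30–12:15, 12:45–13:00, 13:15–13:45, 14:00–15:45.
Windows ≥ 45 min: 09:15–11:15, 11:30–12:15, 14:00–15:45.
That's 3 windows.

3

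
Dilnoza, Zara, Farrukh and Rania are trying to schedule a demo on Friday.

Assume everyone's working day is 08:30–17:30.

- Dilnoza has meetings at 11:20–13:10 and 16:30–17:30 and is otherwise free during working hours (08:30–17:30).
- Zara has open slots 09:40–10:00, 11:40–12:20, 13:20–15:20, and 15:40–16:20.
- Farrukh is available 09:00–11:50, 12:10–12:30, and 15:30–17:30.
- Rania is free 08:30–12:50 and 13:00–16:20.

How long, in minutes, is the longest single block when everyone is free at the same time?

40 minutes

Dilnoza free within 08:30–17:30: 08:30–11:20, 13:10–16:30.
Dilnoza ∩ Zara: 09:40–10:00, 13:20–15:20, 15:40–16:20.
Dilnoza ∩ Zara ∩ Farrukh: 09:40–10:00, 15:40–16:20.
Dilnoza ∩ Zara ∩ Farrukh ∩ Rania: 09:40–10:00, 15:40–16:20.
Common window lengths: 20, 40 min; longest is 40.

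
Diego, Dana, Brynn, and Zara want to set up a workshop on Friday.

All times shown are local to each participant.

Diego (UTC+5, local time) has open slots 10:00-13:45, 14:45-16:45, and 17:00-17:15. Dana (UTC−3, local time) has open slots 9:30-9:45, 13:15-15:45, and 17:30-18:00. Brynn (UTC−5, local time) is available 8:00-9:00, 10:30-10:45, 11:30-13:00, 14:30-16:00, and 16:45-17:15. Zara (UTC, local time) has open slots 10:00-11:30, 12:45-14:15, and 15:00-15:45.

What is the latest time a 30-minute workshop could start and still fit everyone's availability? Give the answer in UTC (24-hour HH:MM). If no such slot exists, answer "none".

Diego → UTC: 05:00–08:45, 09:45–11:45, 12:00–12:15.
Dana → UTC: 12:30–12:45, 16:15–18:45, 20:30–21:00.
Brynn → UTC: 13:00–14:00, 15:30–15:45, 16:30–18:00, 19:30–21:00, 21:45–22:15.
Zara → UTC: 10:00–11:30, 12:45–14:15, 15:00–15:45.
Diego ∩ Dana: (none).
Diego ∩ Dana ∩ Brynn: (none).
Diego ∩ Dana ∩ Brynn ∩ Zara: (none).
Windows ≥ 30 min: (none).

none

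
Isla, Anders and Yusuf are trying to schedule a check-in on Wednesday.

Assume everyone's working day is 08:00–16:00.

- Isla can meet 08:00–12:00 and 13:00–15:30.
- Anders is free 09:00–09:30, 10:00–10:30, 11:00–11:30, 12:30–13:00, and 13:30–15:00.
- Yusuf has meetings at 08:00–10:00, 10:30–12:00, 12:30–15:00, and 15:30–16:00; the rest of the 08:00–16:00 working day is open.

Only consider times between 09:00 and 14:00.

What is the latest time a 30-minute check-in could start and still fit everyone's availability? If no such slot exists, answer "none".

10:00

Yusuf free within 08:00–16:00: 10:00–10:30, 12:00–12:30, 15:00–15:30.
Isla ∩ Anders: 09:00–09:30, 10:00–10:30, 11:00–11:30, 13:30–15:00.
Isla ∩ Anders ∩ Yusuf: 10:00–10:30.
Restricted to 09:00–14:00: 10:00–10:30.
Windows ≥ 30 min: 10:00–10:30.
Latest start in the last window 10:00–10:30 is 10:30 − 30 min = 10:00.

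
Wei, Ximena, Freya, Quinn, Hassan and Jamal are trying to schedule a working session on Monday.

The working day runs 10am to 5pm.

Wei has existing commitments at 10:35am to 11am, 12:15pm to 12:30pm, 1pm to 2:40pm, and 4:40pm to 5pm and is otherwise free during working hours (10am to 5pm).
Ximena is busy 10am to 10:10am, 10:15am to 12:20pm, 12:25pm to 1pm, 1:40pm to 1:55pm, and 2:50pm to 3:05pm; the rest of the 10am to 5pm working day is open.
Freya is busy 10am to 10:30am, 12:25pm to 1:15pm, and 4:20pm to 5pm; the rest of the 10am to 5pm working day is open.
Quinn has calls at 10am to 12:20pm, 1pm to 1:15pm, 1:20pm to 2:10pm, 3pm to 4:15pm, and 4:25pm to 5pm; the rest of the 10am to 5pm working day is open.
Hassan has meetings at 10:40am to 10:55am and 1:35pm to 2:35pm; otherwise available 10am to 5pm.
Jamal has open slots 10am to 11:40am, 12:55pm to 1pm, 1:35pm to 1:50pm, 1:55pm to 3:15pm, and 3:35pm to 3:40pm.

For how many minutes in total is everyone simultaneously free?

10 minutes

Wei free within 10:00–17:00: 10:00–10:35, 11:00–12:15, 12:30–13:00, 14:40–16:40.
Ximena free within 10:00–17:00: 10:10–10:15, 12:20–12:25, 13:00–13:40, 13:55–14:50, 15:05–17:00.
Freya free within 10:00–17:00: 10:30–12:25, 13:15–16:20.
Quinn free within 10:00–17:00: 12:20–13:00, 13:15–13:20, 14:10–15:00, 16:15–16:25.
Hassan free within 10:00–17:00: 10:00–10:40, 10:55–13:35, 14:35–17:00.
Wei ∩ Ximena: 10:10–10:15, 14:40–14:50, 15:05–16:40.
Wei ∩ Ximena ∩ Freya: 14:40–14:50, 15:05–16:20.
Wei ∩ Ximena ∩ Freya ∩ Quinn: 14:40–14:50, 16:15–16:20.
Wei ∩ Ximena ∩ Freya ∩ Quinn ∩ Hassan: 14:40–14:50, 16:15–16:20.
Wei ∩ Ximena ∩ Freya ∩ Quinn ∩ Hassan ∩ Jamal: 14:40–14:50.
Total common minutes: 10.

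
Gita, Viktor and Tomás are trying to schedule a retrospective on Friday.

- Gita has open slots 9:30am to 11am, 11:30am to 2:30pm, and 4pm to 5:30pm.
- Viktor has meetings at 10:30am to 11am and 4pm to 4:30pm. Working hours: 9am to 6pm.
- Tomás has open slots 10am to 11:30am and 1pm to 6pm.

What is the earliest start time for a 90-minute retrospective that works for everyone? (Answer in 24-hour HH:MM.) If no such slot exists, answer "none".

Viktor free within 09:00–18:00: 09:00–10:30, 11:00–16:00, 16:30–18:00.
Gita ∩ Viktor: 09:30–10:30, 11:30–14:30, 16:30–17:30.
Gita ∩ Viktor ∩ Tomás: 10:00–10:30, 13:00–14:30, 16:30–17:30.
Windows ≥ 90 min: 13:00–14:30.
Earliest such window starts at 13:00.

13:00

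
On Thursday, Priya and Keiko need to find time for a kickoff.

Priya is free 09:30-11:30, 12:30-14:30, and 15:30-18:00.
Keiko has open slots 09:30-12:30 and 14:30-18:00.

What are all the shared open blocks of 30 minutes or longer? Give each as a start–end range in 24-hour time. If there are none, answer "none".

09:30–11:30, 15:30–18:00

Priya ∩ Keiko: 09:30–11:30, 15:30–18:00.
Windows ≥ 30 min: 09:30–11:30, 15:30–18:00.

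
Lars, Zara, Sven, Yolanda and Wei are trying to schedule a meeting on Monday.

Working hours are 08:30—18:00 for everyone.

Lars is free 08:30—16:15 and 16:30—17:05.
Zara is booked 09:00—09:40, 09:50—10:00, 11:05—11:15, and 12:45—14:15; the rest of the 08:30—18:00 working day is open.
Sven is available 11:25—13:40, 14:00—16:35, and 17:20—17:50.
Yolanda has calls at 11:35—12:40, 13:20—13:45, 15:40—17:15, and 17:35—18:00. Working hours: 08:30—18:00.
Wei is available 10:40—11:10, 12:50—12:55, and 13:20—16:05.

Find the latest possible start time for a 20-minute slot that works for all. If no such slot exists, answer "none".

Zara free within 08:30–18:00: 08:30–09:00, 09:40–09:50, 10:00–11:05, 11:15–12:45, 14:15–18:00.
Yolanda free within 08:30–18:00: 08:30–11:35, 12:40–13:20, 13:45–15:40, 17:15–17:35.
Lars ∩ Zara: 08:30–09:00, 09:40–09:50, 10:00–11:05, 11:15–12:45, 14:15–16:15, 16:30–17:05.
Lars ∩ Zara ∩ Sven: 11:25–12:45, 14:15–16:15, 16:30–16:35.
Lars ∩ Zara ∩ Sven ∩ Yolanda: 11:25–11:35, 12:40–12:45, 14:15–15:40.
Lars ∩ Zara ∩ Sven ∩ Yolanda ∩ Wei: 14:15–15:40.
Windows ≥ 20 min: 14:15–15:40.
Latest start in the last window 14:15–15:40 is 15:40 − 20 min = 15:20.

15:20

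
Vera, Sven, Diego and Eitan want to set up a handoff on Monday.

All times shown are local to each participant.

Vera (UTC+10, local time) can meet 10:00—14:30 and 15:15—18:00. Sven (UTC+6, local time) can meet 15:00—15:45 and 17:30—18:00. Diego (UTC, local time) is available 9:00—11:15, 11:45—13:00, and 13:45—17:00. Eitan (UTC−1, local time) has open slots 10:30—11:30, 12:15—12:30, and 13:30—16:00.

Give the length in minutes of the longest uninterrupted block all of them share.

Vera → UTC: 00:00–04:30, 05:15–08:00.
Sven → UTC: 09:00–09:45, 11:30–12:00.
Diego → UTC: 09:00–11:15, 11:45–13:00, 13:45–17:00.
Eitan → UTC: 11:30–12:30, 13:15–13:30, 14:30–17:00.
Vera ∩ Sven: (none).
Vera ∩ Sven ∩ Diego: (none).
Vera ∩ Sven ∩ Diego ∩ Eitan: (none).
No common window.

0 minutes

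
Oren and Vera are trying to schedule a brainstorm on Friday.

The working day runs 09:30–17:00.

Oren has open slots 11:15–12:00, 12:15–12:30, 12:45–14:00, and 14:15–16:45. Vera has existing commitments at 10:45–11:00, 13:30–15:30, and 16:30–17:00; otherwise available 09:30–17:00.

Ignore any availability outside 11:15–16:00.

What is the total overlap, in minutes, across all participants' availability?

135 minutes

Vera free within 09:30–17:00: 09:30–10:45, 11:00–13:30, 15:30–16:30.
Oren ∩ Vera: 11:15–12:00, 12:15–12:30, 12:45–13:30, 15:30–16:30.
Restricted to 11:15–16:00: 11:15–12:00, 12:15–12:30, 12:45–13:30, 15:30–16:00.
Total common minutes: 45 + 15 + 45 + 30 = 135.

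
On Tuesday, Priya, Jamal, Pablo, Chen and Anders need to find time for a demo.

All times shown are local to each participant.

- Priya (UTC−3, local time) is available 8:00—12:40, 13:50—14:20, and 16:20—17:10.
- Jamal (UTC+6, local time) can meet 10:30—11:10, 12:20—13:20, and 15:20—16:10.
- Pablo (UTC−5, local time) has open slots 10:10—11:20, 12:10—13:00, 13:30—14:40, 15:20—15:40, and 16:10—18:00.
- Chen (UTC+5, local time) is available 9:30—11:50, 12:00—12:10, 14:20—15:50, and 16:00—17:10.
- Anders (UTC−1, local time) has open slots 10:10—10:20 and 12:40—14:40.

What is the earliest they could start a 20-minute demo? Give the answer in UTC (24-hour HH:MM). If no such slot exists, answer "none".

none

Priya → UTC: 11:00–15:40, 16:50–17:20, 19:20–20:10.
Jamal → UTC: 04:30–05:10, 06:20–07:20, 09:20–10:10.
Pablo → UTC: 15:10–16:20, 17:10–18:00, 18:30–19:40, 20:20–20:40, 21:10–23:00.
Chen → UTC: 04:30–06:50, 07:00–07:10, 09:20–10:50, 11:00–12:10.
Anders → UTC: 11:10–11:20, 13:40–15:40.
Priya ∩ Jamal: (none).
Priya ∩ Jamal ∩ Pablo: (none).
Priya ∩ Jamal ∩ Pablo ∩ Chen: (none).
Priya ∩ Jamal ∩ Pablo ∩ Chen ∩ Anders: (none).
Windows ≥ 20 min: (none).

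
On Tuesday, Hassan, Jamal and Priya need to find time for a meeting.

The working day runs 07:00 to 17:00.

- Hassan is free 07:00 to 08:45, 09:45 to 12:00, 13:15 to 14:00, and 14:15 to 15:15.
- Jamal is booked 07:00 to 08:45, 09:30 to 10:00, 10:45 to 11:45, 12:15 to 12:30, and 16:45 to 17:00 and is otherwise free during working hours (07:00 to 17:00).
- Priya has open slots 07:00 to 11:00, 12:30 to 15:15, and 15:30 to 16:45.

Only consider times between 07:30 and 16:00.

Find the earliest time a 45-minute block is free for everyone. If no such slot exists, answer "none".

Jamal free within 07:00–17:00: 08:45–09:30, 10:00–10:45, 11:45–12:15, 12:30–16:45.
Hassan ∩ Jamal: 10:00–10:45, 11:45–12:00, 13:15–14:00, 14:15–15:15.
Hassan ∩ Jamal ∩ Priya: 10:00–10:45, 13:15–14:00, 14:15–15:15.
Restricted to 07:30–16:00: 10:00–10:45, 13:15–14:00, 14:15–15:15.
Windows ≥ 45 min: 10:00–10:45, 13:15–14:00, 14:15–15:15.
Earliest such window starts at 10:00.

10:00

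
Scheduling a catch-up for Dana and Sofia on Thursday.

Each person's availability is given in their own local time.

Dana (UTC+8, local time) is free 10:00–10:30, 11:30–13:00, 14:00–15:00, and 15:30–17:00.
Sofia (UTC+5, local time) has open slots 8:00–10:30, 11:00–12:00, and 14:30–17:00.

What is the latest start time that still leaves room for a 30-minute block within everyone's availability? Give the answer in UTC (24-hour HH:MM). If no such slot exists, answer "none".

06:30

Dana → UTC: 02:00–02:30, 03:30–05:00, 06:00–07:00, 07:30–09:00.
Sofia → UTC: 03:00–05:30, 06:00–07:00, 09:30–12:00.
Dana ∩ Sofia: 03:30–05:00, 06:00–07:00.
Windows ≥ 30 min: 03:30–05:00, 06:00–07:00.
Latest start in the last window 06:00–07:00 is 07:00 − 30 min = 06:30.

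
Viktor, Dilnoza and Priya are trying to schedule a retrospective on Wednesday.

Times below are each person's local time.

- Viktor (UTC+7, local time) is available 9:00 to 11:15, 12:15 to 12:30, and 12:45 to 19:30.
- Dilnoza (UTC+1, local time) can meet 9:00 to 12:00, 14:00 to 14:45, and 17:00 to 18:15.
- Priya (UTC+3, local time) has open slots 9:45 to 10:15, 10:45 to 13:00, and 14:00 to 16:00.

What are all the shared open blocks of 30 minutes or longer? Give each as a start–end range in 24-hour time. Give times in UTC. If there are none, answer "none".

08:00–10:00

Viktor → UTC: 02:00–04:15, 05:15–05:30, 05:45–12:30.
Dilnoza → UTC: 08:00–11:00, 13:00–13:45, 16:00–17:15.
Priya → UTC: 06:45–07:15, 07:45–10:00, 11:00–13:00.
Viktor ∩ Dilnoza: 08:00–11:00.
Viktor ∩ Dilnoza ∩ Priya: 08:00–10:00.
Windows ≥ 30 min: 08:00–10:00.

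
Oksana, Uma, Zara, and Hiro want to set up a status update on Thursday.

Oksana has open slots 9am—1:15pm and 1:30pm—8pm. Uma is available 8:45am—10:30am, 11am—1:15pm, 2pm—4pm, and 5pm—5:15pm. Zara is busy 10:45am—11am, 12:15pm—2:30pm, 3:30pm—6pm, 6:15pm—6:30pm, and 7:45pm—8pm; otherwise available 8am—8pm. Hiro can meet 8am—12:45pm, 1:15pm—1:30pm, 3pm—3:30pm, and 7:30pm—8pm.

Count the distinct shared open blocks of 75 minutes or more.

2

Zara free within 08:00–20:00: 08:00–10:45, 11:00–12:15, 14:30–15:30, 18:00–18:15, 18:30–19:45.
Oksana ∩ Uma: 09:00–10:30, 11:00–13:15, 14:00–16:00, 17:00–17:15.
Oksana ∩ Uma ∩ Zara: 09:00–10:30, 11:00–12:15, 14:30–15:30.
Oksana ∩ Uma ∩ Zara ∩ Hiro: 09:00–10:30, 11:00–12:15, 15:00–15:30.
Windows ≥ 75 min: 09:00–10:30, 11:00–12:15.
That's 2 windows.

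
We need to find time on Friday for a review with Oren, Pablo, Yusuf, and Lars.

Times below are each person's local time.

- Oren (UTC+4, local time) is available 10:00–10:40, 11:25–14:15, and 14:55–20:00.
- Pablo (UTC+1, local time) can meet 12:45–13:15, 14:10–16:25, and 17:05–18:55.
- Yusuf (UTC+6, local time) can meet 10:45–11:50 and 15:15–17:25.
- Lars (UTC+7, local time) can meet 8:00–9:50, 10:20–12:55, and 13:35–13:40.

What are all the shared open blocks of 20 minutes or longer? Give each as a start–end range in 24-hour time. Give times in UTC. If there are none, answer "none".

Oren → UTC: 06:00–06:40, 07:25–10:15, 10:55–16:00.
Pablo → UTC: 11:45–12:15, 13:10–15:25, 16:05–17:55.
Yusuf → UTC: 04:45–05:50, 09:15–11:25.
Lars → UTC: 01:00–02:50, 03:20–05:55, 06:35–06:40.
Oren ∩ Pablo: 11:45–12:15, 13:10–15:25.
Oren ∩ Pablo ∩ Yusuf: (none).
Oren ∩ Pablo ∩ Yusuf ∩ Lars: (none).
Windows ≥ 20 min: (none).

none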